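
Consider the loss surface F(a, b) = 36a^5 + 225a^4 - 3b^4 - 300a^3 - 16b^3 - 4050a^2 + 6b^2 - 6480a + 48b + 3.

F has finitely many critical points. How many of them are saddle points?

F separates as a function of a plus a function of b, so ∇F=0 decouples.
∂F/∂a = 180(a - 3)(a + 1)(a + 3)(a + 4) = 0 at a ∈ {-4, -3, -1, 3}; ∂F/∂b = -12(b - 1)(b + 1)(b + 4) = 0 at b ∈ {-4, -1, 1}.
The Hessian is diagonal: diag(F_aa, F_bb). Second derivatives: F_aa(-4)=-3780, F_aa(-3)=2160, F_aa(-1)=-4320, F_aa(3)=30240; F_bb(-4)=-180, F_bb(-1)=72, F_bb(1)=-120.
Saddle points occur where the two diagonal entries have opposite signs: (-4, -1), (-3, -4), (-3, 1), (-1, -1), (3, -4), (3, 1). Count: 6.

6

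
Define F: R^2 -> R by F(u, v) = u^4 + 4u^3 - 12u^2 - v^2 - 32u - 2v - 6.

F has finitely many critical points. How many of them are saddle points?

F separates as a function of u plus a function of v, so ∇F=0 decouples.
∂F/∂u = 4(u - 2)(u + 1)(u + 4) = 0 at u ∈ {-4, -1, 2}; ∂F/∂v = -2(v + 1) = 0 at v ∈ {-1}.
The Hessian is diagonal: diag(F_uu, F_vv). Second derivatives: F_uu(-4)=72, F_uu(-1)=-36, F_uu(2)=72; F_vv(-1)=-2.
Saddle points occur where the two diagonal entries have opposite signs: (-4, -1), (2, -1). Count: 2.

2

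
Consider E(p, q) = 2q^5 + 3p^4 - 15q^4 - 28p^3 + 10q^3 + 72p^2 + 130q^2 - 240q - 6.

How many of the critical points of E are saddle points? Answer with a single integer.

6

E separates as a function of p plus a function of q, so ∇E=0 decouples.
∂E/∂p = 12p(p - 4)(p - 3) = 0 at p ∈ {0, 3, 4}; ∂E/∂q = 10(q - 4)(q - 3)(q - 1)(q + 2) = 0 at q ∈ {-2, 1, 3, 4}.
The Hessian is diagonal: diag(E_pp, E_qq). Second derivatives: E_pp(0)=144, E_pp(3)=-36, E_pp(4)=48; E_qq(-2)=-900, E_qq(1)=180, E_qq(3)=-100, E_qq(4)=180.
Saddle points occur where the two diagonal entries have opposite signs: (0, -2), (0, 3), (3, 1), (3, 4), (4, -2), (4, 3). Count: 6.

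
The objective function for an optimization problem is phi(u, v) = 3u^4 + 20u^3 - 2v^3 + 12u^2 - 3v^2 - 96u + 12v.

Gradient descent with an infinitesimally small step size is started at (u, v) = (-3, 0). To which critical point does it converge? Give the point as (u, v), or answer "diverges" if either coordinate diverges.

(-4, -2)

phi is separable, so gradient descent decouples: u follows -∂phi/∂u, v follows -∂phi/∂v.
∂phi/∂u = 12(u - 1)(u + 2)(u + 4); at u=-3 this is 48, so u decreases.
∂phi/∂v = -6(v - 1)(v + 2); at v=0 this is 12, so v decreases.
u converges to its nearest critical value -4 (a local min of the u-part); v converges to -2. The iterate converges to (-4, -2).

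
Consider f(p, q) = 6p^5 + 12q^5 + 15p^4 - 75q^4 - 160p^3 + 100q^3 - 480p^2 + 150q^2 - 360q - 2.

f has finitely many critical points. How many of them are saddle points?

f separates as a function of p plus a function of q, so ∇f=0 decouples.
∂f/∂p = 30p(p - 4)(p + 2)(p + 4) = 0 at p ∈ {-4, -2, 0, 4}; ∂f/∂q = 60(q - 3)(q - 2)(q - 1)(q + 1) = 0 at q ∈ {-1, 1, 2, 3}.
The Hessian is diagonal: diag(f_pp, f_qq). Second derivatives: f_pp(-4)=-1920, f_pp(-2)=720, f_pp(0)=-960, f_pp(4)=5760; f_qq(-1)=-1440, f_qq(1)=240, f_qq(2)=-180, f_qq(3)=480.
Saddle points occur where the two diagonal entries have opposite signs: (-4, 1), (-4, 3), (-2, -1), (-2, 2), (0, 1), (0, 3), (4, -1), (4, 2). Count: 8.

8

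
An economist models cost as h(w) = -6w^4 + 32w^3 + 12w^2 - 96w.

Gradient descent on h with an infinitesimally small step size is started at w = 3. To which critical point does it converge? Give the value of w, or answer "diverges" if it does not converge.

h'(w) = -24(w - 4)(w - 1)(w + 1), so h'(3) = 192.
Gradient descent moves in the -h' direction, i.e. w is decreasing.
The nearest critical point in that direction is w = 1, where h'' = 144 > 0 (a local minimum). The iterate converges there.

1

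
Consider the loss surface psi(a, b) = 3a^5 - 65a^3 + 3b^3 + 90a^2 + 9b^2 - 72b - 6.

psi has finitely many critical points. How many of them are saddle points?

psi separates as a function of a plus a function of b, so ∇psi=0 decouples.
∂psi/∂a = 15a(a - 3)(a - 1)(a + 4) = 0 at a ∈ {-4, 0, 1, 3}; ∂psi/∂b = 9(b - 2)(b + 4) = 0 at b ∈ {-4, 2}.
The Hessian is diagonal: diag(psi_aa, psi_bb). Second derivatives: psi_aa(-4)=-2100, psi_aa(0)=180, psi_aa(1)=-150, psi_aa(3)=630; psi_bb(-4)=-54, psi_bb(2)=54.
Saddle points occur where the two diagonal entries have opposite signs: (-4, 2), (0, -4), (1, 2), (3, -4). Count: 4.

4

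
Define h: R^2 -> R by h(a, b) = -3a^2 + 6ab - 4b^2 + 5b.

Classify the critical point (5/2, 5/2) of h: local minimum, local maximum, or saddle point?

local maximum

The Hessian of h is constant: H = [[-6, 6], [6, -8]].
det(H) = (-6)·(-8) − 6² = 12.
det(H) > 0 and tr(H) = -14 < 0, so H is negative definite and the point is a local maximum.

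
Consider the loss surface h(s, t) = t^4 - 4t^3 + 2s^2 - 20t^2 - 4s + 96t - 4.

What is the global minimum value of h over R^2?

h(s,t) separates as P(s) + Q(t) − 4, so its minimum is min P + min Q − 4.
P'(s) = 4s - 4 vanishes at s ∈ {1}; Q'(t) = 4(t - 4)(t - 2)(t + 3) vanishes at t ∈ {-3, 2, 4}.
Local minima of P (where P''>0): P(1)=-2. Local minima of Q: Q(-3)=-279, Q(4)=64.
So the global minimum of h is P(1) + Q(-3) − 4 = -2 − 279 − 4 = -285, attained at (1, -3).

-285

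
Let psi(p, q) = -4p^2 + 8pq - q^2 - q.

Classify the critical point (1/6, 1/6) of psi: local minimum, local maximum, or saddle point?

saddle point

The Hessian of psi is constant: H = [[-8, 8], [8, -2]].
det(H) = (-8)·(-2) − 8² = -48.
Since det(H) < 0, H is indefinite and the critical point is a saddle point.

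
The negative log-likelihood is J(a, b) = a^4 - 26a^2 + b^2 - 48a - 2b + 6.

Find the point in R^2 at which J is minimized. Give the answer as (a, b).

(4, 1)

J(a,b) separates as P(a) + Q(b) + 6, so its minimum is min P + min Q + 6.
P'(a) = 4(a - 4)(a + 1)(a + 3) vanishes at a ∈ {-3, -1, 4}; Q'(b) = 2b - 2 vanishes at b ∈ {1}.
Local minima of P (where P''>0): P(-3)=-9, P(4)=-352. Local minima of Q: Q(1)=-1.
So the global minimum of J is P(4) + Q(1) + 6 = -352 − 1 + 6 = -347, attained at (4, 1).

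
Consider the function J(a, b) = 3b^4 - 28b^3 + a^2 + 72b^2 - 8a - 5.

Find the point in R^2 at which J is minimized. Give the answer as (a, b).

J(a,b) separates as P(a) + Q(b) − 5, so its minimum is min P + min Q − 5.
P'(a) = 2a - 8 vanishes at a ∈ {4}; Q'(b) = 12b(b - 4)(b - 3) vanishes at b ∈ {0, 3, 4}.
Local minima of P (where P''>0): P(4)=-16. Local minima of Q: Q(0)=0, Q(4)=128.
So the global minimum of J is P(4) + Q(0) − 5 = -16 + 0 − 5 = -21, attained at (4, 0).

(4, 0)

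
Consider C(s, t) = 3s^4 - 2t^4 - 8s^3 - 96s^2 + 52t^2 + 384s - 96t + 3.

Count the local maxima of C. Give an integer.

2

C separates as a function of s plus a function of t, so ∇C=0 decouples.
∂C/∂s = 12(s - 4)(s - 2)(s + 4) = 0 at s ∈ {-4, 2, 4}; ∂C/∂t = -8(t - 3)(t - 1)(t + 4) = 0 at t ∈ {-4, 1, 3}.
The Hessian is diagonal: diag(C_ss, C_tt). Second derivatives: C_ss(-4)=576, C_ss(2)=-144, C_ss(4)=192; C_tt(-4)=-280, C_tt(1)=80, C_tt(3)=-112.
Local maxima occur where both diagonal entries negative: (2, -4), (2, 3). Count: 2.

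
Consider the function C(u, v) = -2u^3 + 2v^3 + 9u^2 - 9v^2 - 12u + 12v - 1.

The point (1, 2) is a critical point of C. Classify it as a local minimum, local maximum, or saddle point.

local minimum

The mixed partial ∂²C/∂u∂v is 0, so the Hessian at any point is diag(C_uu, C_vv) = diag(6(-2u + 3), 6(2v - 3)).
At (1, 2): H = diag(6, 6).
Both eigenvalues are positive, so H is positive definite: a local minimum.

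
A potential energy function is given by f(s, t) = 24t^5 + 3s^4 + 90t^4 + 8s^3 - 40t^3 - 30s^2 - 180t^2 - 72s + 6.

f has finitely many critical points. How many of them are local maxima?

2

f separates as a function of s plus a function of t, so ∇f=0 decouples.
∂f/∂s = 12(s - 2)(s + 1)(s + 3) = 0 at s ∈ {-3, -1, 2}; ∂f/∂t = 120t(t - 1)(t + 1)(t + 3) = 0 at t ∈ {-3, -1, 0, 1}.
The Hessian is diagonal: diag(f_ss, f_tt). Second derivatives: f_ss(-3)=120, f_ss(-1)=-72, f_ss(2)=180; f_tt(-3)=-2880, f_tt(-1)=480, f_tt(0)=-360, f_tt(1)=960.
Local maxima occur where both diagonal entries negative: (-1, -3), (-1, 0). Count: 2.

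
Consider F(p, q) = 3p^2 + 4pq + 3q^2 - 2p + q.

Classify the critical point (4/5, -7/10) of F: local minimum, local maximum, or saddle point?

The Hessian of F is constant: H = [[6, 4], [4, 6]].
det(H) = 6·6 − 4² = 20.
det(H) > 0 and tr(H) = 12 > 0, so H is positive definite and the point is a local minimum.

local minimum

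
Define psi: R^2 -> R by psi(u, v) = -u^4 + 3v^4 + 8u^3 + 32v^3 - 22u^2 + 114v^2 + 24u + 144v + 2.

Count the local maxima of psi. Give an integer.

2

psi separates as a function of u plus a function of v, so ∇psi=0 decouples.
∂psi/∂u = -4(u - 3)(u - 2)(u - 1) = 0 at u ∈ {1, 2, 3}; ∂psi/∂v = 12(v + 1)(v + 3)(v + 4) = 0 at v ∈ {-4, -3, -1}.
The Hessian is diagonal: diag(psi_uu, psi_vv). Second derivatives: psi_uu(1)=-8, psi_uu(2)=4, psi_uu(3)=-8; psi_vv(-4)=36, psi_vv(-3)=-24, psi_vv(-1)=72.
Local maxima occur where both diagonal entries negative: (1, -3), (3, -3). Count: 2.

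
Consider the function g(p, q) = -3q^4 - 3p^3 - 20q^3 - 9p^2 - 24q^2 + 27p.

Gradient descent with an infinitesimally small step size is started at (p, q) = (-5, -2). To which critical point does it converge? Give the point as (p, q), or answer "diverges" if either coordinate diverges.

g is separable, so gradient descent decouples: p follows -∂g/∂p, q follows -∂g/∂q.
∂g/∂p = -9(p - 1)(p + 3); at p=-5 this is -108, so p increases.
∂g/∂q = -12q(q + 1)(q + 4); at q=-2 this is -48, so q increases.
p converges to its nearest critical value -3 (a local min of the p-part); q converges to -1. The iterate converges to (-3, -1).

(-3, -1)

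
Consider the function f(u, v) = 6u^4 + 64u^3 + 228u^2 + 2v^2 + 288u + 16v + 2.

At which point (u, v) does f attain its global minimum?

(-1, -4)

f(u,v) separates as P(u) + Q(v) + 2, so its minimum is min P + min Q + 2.
P'(u) = 24(u + 1)(u + 3)(u + 4) vanishes at u ∈ {-4, -3, -1}; Q'(v) = 4v + 16 vanishes at v ∈ {-4}.
Local minima of P (where P''>0): P(-4)=-64, P(-1)=-118. Local minima of Q: Q(-4)=-32.
So the global minimum of f is P(-1) + Q(-4) + 2 = -118 − 32 + 2 = -148, attained at (-1, -4).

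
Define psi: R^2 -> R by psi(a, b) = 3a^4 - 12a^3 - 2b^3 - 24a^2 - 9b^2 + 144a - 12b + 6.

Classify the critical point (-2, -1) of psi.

The mixed partial ∂²psi/∂a∂b is 0, so the Hessian at any point is diag(psi_aa, psi_bb) = diag(12(3a^2 - 6a - 4), -6(2b + 3)).
At (-2, -1): H = diag(240, -6).
The eigenvalues have opposite signs, so H is indefinite: a saddle point.

saddle point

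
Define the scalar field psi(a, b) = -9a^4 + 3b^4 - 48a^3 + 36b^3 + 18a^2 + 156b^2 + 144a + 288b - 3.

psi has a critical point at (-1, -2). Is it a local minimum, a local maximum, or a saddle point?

local minimum

The mixed partial ∂²psi/∂a∂b is 0, so the Hessian at any point is diag(psi_aa, psi_bb) = diag(36(-3a^2 - 8a + 1), 12(3b^2 + 18b + 26)).
At (-1, -2): H = diag(216, 24).
Both eigenvalues are positive, so H is positive definite: a local minimum.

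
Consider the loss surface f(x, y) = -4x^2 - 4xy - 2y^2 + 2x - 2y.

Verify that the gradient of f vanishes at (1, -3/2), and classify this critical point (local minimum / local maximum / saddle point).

∇f = (-8x - 4y + 2, -4x - 4y - 2); substituting (1, -3/2) gives ∇f = (0, 0), so (1, -3/2) is indeed a critical point.
The Hessian of f is constant: H = [[-8, -4], [-4, -4]].
det(H) = (-8)·(-4) − (-4)² = 16.
det(H) > 0 and tr(H) = -12 < 0, so H is negative definite and the point is a local maximum.

local maximum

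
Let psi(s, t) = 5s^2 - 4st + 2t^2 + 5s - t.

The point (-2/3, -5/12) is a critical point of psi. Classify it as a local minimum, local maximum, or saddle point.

The Hessian of psi is constant: H = [[10, -4], [-4, 4]].
det(H) = 10·4 − (-4)² = 24.
det(H) > 0 and tr(H) = 14 > 0, so H is positive definite and the point is a local minimum.

local minimum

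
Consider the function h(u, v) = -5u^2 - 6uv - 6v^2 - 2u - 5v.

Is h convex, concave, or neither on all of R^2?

h is quadratic, so its Hessian is the constant matrix H = [[-10, -6], [-6, -12]].
det(H) = 84, tr(H) = -22.
det(H) > 0 and tr(H) < 0, so H is negative definite everywhere: concave.

concave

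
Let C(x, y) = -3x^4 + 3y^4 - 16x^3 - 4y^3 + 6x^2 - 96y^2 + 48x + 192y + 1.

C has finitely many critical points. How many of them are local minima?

C separates as a function of x plus a function of y, so ∇C=0 decouples.
∂C/∂x = -12(x - 1)(x + 1)(x + 4) = 0 at x ∈ {-4, -1, 1}; ∂C/∂y = 12(y - 4)(y - 1)(y + 4) = 0 at y ∈ {-4, 1, 4}.
The Hessian is diagonal: diag(C_xx, C_yy). Second derivatives: C_xx(-4)=-180, C_xx(-1)=72, C_xx(1)=-120; C_yy(-4)=480, C_yy(1)=-180, C_yy(4)=288.
Local minima occur where both diagonal entries positive: (-1, -4), (-1, 4). Count: 2.

2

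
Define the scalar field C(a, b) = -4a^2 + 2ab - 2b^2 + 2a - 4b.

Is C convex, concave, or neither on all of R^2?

C is quadratic, so its Hessian is the constant matrix H = [[-8, 2], [2, -4]].
det(H) = 28, tr(H) = -12.
det(H) > 0 and tr(H) < 0, so H is negative definite everywhere: concave.

concave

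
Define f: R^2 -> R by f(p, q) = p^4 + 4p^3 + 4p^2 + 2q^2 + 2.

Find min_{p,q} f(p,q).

f(p,q) separates as A(p) + B(q) + 2, so its minimum is min A + min B + 2.
A'(p) = 4p(p + 1)(p + 2) vanishes at p ∈ {-2, -1, 0}; B'(q) = 4q vanishes at q ∈ {0}.
Local minima of A (where A''>0): A(-2)=0, A(0)=0. Local minima of B: B(0)=0.
So the global minimum of f is A(-2) + B(0) + 2 = 0 + 0 + 2 = 2, attained at (-2, 0).

2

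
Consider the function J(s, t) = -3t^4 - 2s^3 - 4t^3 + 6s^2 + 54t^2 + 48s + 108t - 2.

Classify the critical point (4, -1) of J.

saddle point

The mixed partial ∂²J/∂s∂t is 0, so the Hessian at any point is diag(J_ss, J_tt) = diag(12(-s + 1), 12(-3t^2 - 2t + 9)).
At (4, -1): H = diag(-36, 96).
The eigenvalues have opposite signs, so H is indefinite: a saddle point.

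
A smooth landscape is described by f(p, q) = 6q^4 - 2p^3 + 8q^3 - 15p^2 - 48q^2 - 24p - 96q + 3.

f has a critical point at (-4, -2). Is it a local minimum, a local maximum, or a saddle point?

The mixed partial ∂²f/∂p∂q is 0, so the Hessian at any point is diag(f_pp, f_qq) = diag(-6(2p + 5), 24(3q^2 + 2q - 4)).
At (-4, -2): H = diag(18, 96).
Both eigenvalues are positive, so H is positive definite: a local minimum.

local minimum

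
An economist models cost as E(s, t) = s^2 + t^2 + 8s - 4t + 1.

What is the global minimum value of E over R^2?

-19

E(s,t) separates as P(s) + Q(t) + 1, so its minimum is min P + min Q + 1.
P'(s) = 2s + 8 vanishes at s ∈ {-4}; Q'(t) = 2(t - 2) vanishes at t ∈ {2}.
Local minima of P (where P''>0): P(-4)=-16. Local minima of Q: Q(2)=-4.
So the global minimum of E is P(-4) + Q(2) + 1 = -16 − 4 + 1 = -19, attained at (-4, 2).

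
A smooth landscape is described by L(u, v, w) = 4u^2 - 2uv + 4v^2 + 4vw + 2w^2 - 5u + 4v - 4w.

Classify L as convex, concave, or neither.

L is quadratic, so its Hessian is the constant matrix H = [[8, -2, 0], [-2, 8, 4], [0, 4, 4]].
Leading principal minors: 8, 60, 112.
All positive ⇒ H ≻ 0 ⇒ convex.

convex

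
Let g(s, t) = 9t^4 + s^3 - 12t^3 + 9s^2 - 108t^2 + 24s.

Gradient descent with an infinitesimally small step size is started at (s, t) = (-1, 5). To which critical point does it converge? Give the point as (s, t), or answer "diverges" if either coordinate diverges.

(-2, 3)

g is separable, so gradient descent decouples: s follows -∂g/∂s, t follows -∂g/∂t.
∂g/∂s = 3(s + 2)(s + 4); at s=-1 this is 9, so s decreases.
∂g/∂t = 36t(t - 3)(t + 2); at t=5 this is 2520, so t decreases.
s converges to its nearest critical value -2 (a local min of the s-part); t converges to 3. The iterate converges to (-2, 3).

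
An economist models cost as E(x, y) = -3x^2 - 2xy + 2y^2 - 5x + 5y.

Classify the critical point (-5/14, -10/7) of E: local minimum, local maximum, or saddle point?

saddle point

The Hessian of E is constant: H = [[-6, -2], [-2, 4]].
det(H) = (-6)·4 − (-2)² = -28.
Since det(H) < 0, H is indefinite and the critical point is a saddle point.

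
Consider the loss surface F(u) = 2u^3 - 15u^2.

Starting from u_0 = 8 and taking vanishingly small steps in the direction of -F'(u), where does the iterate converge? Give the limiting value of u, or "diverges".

F'(u) = 6u(u - 5), so F'(8) = 144.
Gradient descent moves in the -F' direction, i.e. u is decreasing.
The nearest critical point in that direction is u = 5, where F'' = 30 > 0 (a local minimum). The iterate converges there.

5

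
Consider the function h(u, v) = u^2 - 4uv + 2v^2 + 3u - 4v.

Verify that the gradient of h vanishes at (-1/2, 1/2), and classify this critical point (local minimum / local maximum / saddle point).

saddle point

∇h = (2u - 4v + 3, -4u + 4v - 4); substituting (-1/2, 1/2) gives ∇h = (0, 0), so (-1/2, 1/2) is indeed a critical point.
The Hessian of h is constant: H = [[2, -4], [-4, 4]].
det(H) = 2·4 − (-4)² = -8.
Since det(H) < 0, H is indefinite and the critical point is a saddle point.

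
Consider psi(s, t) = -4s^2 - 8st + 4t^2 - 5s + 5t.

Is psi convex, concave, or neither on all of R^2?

psi is quadratic, so its Hessian is the constant matrix H = [[-8, -8], [-8, 8]].
det(H) = -128, tr(H) = 0.
det(H) < 0, so H is indefinite: neither convex nor concave.

neither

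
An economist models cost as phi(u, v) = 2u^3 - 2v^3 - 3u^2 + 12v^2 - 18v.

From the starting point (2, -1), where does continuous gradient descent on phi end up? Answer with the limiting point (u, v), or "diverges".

phi is separable, so gradient descent decouples: u follows -∂phi/∂u, v follows -∂phi/∂v.
∂phi/∂u = 6u(u - 1); at u=2 this is 12, so u decreases.
∂phi/∂v = -6(v - 3)(v - 1); at v=-1 this is -48, so v increases.
u converges to its nearest critical value 1 (a local min of the u-part); v converges to 1. The iterate converges to (1, 1).

(1, 1)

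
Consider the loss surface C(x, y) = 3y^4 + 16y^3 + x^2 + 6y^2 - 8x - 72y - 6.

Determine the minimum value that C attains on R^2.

C(x,y) separates as P(x) + Q(y) − 6, so its minimum is min P + min Q − 6.
P'(x) = 2x - 8 vanishes at x ∈ {4}; Q'(y) = 12(y - 1)(y + 2)(y + 3) vanishes at y ∈ {-3, -2, 1}.
Local minima of P (where P''>0): P(4)=-16. Local minima of Q: Q(-3)=81, Q(1)=-47.
So the global minimum of C is P(4) + Q(1) − 6 = -16 − 47 − 6 = -69, attained at (4, 1).

-69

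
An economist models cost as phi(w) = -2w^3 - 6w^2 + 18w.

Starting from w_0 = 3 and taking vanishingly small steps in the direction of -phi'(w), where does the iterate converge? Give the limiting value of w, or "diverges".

diverges

phi'(w) = -6(w - 1)(w + 3), so phi'(3) = -72.
Gradient descent moves in the -phi' direction, i.e. w is increasing.
There is no critical point above w=3, and phi' keeps the same sign, so the iterate runs off to +∞.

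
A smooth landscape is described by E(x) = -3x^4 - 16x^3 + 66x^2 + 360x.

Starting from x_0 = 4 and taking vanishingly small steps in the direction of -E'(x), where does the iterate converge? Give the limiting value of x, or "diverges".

E'(x) = -12(x - 3)(x + 2)(x + 5), so E'(4) = -648.
Gradient descent moves in the -E' direction, i.e. x is increasing.
There is no critical point above x=4, and E' keeps the same sign, so the iterate runs off to +∞.

diverges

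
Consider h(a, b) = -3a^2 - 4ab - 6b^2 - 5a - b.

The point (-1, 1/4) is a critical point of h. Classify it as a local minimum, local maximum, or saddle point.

local maximum

The Hessian of h is constant: H = [[-6, -4], [-4, -12]].
det(H) = (-6)·(-12) − (-4)² = 56.
det(H) > 0 and tr(H) = -18 < 0, so H is negative definite and the point is a local maximum.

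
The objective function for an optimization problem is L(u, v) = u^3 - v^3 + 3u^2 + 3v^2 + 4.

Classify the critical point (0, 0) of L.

local minimum

The mixed partial ∂²L/∂u∂v is 0, so the Hessian at any point is diag(L_uu, L_vv) = diag(6(u + 1), 6(-v + 1)).
At (0, 0): H = diag(6, 6).
Both eigenvalues are positive, so H is positive definite: a local minimum.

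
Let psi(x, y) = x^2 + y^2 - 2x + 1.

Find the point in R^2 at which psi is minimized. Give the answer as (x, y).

psi(x,y) separates as P(x) + Q(y) + 1, so its minimum is min P + min Q + 1.
P'(x) = 2x - 2 vanishes at x ∈ {1}; Q'(y) = 2y vanishes at y ∈ {0}.
Local minima of P (where P''>0): P(1)=-1. Local minima of Q: Q(0)=0.
So the global minimum of psi is P(1) + Q(0) + 1 = -1 + 0 + 1 = 0, attained at (1, 0).

(1, 0)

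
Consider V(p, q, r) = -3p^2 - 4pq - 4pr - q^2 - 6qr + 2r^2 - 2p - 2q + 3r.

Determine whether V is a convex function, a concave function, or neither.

neither

V is quadratic, so its Hessian is the constant matrix H = [[-6, -4, -4], [-4, -2, -6], [-4, -6, 4]].
Leading principal minors: -6, -4, 40.
Neither pattern holds ⇒ H is indefinite ⇒ neither convex nor concave.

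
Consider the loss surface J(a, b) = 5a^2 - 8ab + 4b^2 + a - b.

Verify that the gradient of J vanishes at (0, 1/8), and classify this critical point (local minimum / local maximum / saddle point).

local minimum

∇J = (10a - 8b + 1, -8a + 8b - 1); substituting (0, 1/8) gives ∇J = (0, 0), so (0, 1/8) is indeed a critical point.
The Hessian of J is constant: H = [[10, -8], [-8, 8]].
det(H) = 10·8 − (-8)² = 16.
det(H) > 0 and tr(H) = 18 > 0, so H is positive definite and the point is a local minimum.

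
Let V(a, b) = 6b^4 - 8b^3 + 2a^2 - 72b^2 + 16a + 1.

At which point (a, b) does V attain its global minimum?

(-4, 3)

V(a,b) separates as P(a) + Q(b) + 1, so its minimum is min P + min Q + 1.
P'(a) = 4a + 16 vanishes at a ∈ {-4}; Q'(b) = 24b(b - 3)(b + 2) vanishes at b ∈ {-2, 0, 3}.
Local minima of P (where P''>0): P(-4)=-32. Local minima of Q: Q(-2)=-128, Q(3)=-378.
So the global minimum of V is P(-4) + Q(3) + 1 = -32 − 378 + 1 = -409, attained at (-4, 3).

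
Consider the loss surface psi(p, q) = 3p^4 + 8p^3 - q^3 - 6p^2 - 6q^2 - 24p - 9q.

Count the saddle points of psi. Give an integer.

3

psi separates as a function of p plus a function of q, so ∇psi=0 decouples.
∂psi/∂p = 12(p - 1)(p + 1)(p + 2) = 0 at p ∈ {-2, -1, 1}; ∂psi/∂q = -3(q + 1)(q + 3) = 0 at q ∈ {-3, -1}.
The Hessian is diagonal: diag(psi_pp, psi_qq). Second derivatives: psi_pp(-2)=36, psi_pp(-1)=-24, psi_pp(1)=72; psi_qq(-3)=6, psi_qq(-1)=-6.
Saddle points occur where the two diagonal entries have opposite signs: (-2, -1), (-1, -3), (1, -1). Count: 3.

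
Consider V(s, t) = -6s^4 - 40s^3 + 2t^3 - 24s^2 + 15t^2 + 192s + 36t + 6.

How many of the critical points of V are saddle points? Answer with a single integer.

V separates as a function of s plus a function of t, so ∇V=0 decouples.
∂V/∂s = -24(s - 1)(s + 2)(s + 4) = 0 at s ∈ {-4, -2, 1}; ∂V/∂t = 6(t + 2)(t + 3) = 0 at t ∈ {-3, -2}.
The Hessian is diagonal: diag(V_ss, V_tt). Second derivatives: V_ss(-4)=-240, V_ss(-2)=144, V_ss(1)=-360; V_tt(-3)=-6, V_tt(-2)=6.
Saddle points occur where the two diagonal entries have opposite signs: (-4, -2), (-2, -3), (1, -2). Count: 3.

3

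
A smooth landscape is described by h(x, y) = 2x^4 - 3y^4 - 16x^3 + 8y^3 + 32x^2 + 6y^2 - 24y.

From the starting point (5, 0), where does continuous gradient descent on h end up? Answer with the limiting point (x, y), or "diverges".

h is separable, so gradient descent decouples: x follows -∂h/∂x, y follows -∂h/∂y.
∂h/∂x = 8x(x - 4)(x - 2); at x=5 this is 120, so x decreases.
∂h/∂y = -12(y - 2)(y - 1)(y + 1); at y=0 this is -24, so y increases.
x converges to its nearest critical value 4 (a local min of the x-part); y converges to 1. The iterate converges to (4, 1).

(4, 1)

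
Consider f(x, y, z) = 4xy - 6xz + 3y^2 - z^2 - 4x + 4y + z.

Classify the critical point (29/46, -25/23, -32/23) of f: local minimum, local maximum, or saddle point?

The Hessian is constant: H = [[0, 4, -6], [4, 6, 0], [-6, 0, -2]].
Leading principal minors: Δ₁ = 0, Δ₂ = -16, Δ₃ = -184.
The minors fit neither the all-positive nor the alternating-sign pattern, so H is indefinite: a saddle point.

saddle point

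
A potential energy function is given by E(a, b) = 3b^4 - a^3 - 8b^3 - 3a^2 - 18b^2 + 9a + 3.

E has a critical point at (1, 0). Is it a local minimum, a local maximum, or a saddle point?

local maximum

The mixed partial ∂²E/∂a∂b is 0, so the Hessian at any point is diag(E_aa, E_bb) = diag(-6(a + 1), 12(3b^2 - 4b - 3)).
At (1, 0): H = diag(-12, -36).
Both eigenvalues are negative, so H is negative definite: a local maximum.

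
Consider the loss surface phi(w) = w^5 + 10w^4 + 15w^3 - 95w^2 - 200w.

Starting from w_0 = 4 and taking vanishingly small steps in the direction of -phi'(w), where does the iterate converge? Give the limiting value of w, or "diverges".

2

phi'(w) = 5(w - 2)(w + 1)(w + 4)(w + 5), so phi'(4) = 3600.
Gradient descent moves in the -phi' direction, i.e. w is decreasing.
The nearest critical point in that direction is w = 2, where phi'' = 630 > 0 (a local minimum). The iterate converges there.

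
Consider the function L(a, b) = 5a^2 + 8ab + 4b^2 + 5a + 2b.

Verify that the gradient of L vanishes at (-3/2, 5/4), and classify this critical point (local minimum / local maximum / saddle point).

local minimum

∇L = (10a + 8b + 5, 8a + 8b + 2); substituting (-3/2, 5/4) gives ∇L = (0, 0), so (-3/2, 5/4) is indeed a critical point.
The Hessian of L is constant: H = [[10, 8], [8, 8]].
det(H) = 10·8 − 8² = 16.
det(H) > 0 and tr(H) = 18 > 0, so H is positive definite and the point is a local minimum.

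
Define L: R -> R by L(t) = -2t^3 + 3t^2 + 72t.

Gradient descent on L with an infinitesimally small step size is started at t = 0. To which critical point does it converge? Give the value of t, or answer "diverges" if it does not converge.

L'(t) = -6(t - 4)(t + 3), so L'(0) = 72.
Gradient descent moves in the -L' direction, i.e. t is decreasing.
The nearest critical point in that direction is t = -3, where L'' = 42 > 0 (a local minimum). The iterate converges there.

-3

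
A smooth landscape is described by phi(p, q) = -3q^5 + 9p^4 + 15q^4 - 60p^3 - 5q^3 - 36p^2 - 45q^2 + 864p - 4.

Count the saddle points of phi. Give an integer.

phi separates as a function of p plus a function of q, so ∇phi=0 decouples.
∂phi/∂p = 36(p - 4)(p - 3)(p + 2) = 0 at p ∈ {-2, 3, 4}; ∂phi/∂q = -15q(q - 3)(q - 2)(q + 1) = 0 at q ∈ {-1, 0, 2, 3}.
The Hessian is diagonal: diag(phi_pp, phi_qq). Second derivatives: phi_pp(-2)=1080, phi_pp(3)=-180, phi_pp(4)=216; phi_qq(-1)=180, phi_qq(0)=-90, phi_qq(2)=90, phi_qq(3)=-180.
Saddle points occur where the two diagonal entries have opposite signs: (-2, 0), (-2, 3), (3, -1), (3, 2), (4, 0), (4, 3). Count: 6.

6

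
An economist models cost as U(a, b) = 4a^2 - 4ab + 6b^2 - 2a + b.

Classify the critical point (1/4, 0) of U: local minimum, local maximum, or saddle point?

local minimum

The Hessian of U is constant: H = [[8, -4], [-4, 12]].
det(H) = 8·12 − (-4)² = 80.
det(H) > 0 and tr(H) = 20 > 0, so H is positive definite and the point is a local minimum.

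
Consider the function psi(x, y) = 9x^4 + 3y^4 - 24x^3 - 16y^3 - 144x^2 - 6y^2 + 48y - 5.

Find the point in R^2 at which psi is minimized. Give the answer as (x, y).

(4, 4)

psi(x,y) separates as P(x) + Q(y) − 5, so its minimum is min P + min Q − 5.
P'(x) = 36x(x - 4)(x + 2) vanishes at x ∈ {-2, 0, 4}; Q'(y) = 12(y - 4)(y - 1)(y + 1) vanishes at y ∈ {-1, 1, 4}.
Local minima of P (where P''>0): P(-2)=-240, P(4)=-1536. Local minima of Q: Q(-1)=-35, Q(4)=-160.
So the global minimum of psi is P(4) + Q(4) − 5 = -1536 − 160 − 5 = -1701, attained at (4, 4).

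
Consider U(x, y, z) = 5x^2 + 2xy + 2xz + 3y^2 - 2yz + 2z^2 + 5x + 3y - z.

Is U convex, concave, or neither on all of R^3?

convex

U is quadratic, so its Hessian is the constant matrix H = [[10, 2, 2], [2, 6, -2], [2, -2, 4]].
Leading principal minors: 10, 56, 144.
All positive ⇒ H ≻ 0 ⇒ convex.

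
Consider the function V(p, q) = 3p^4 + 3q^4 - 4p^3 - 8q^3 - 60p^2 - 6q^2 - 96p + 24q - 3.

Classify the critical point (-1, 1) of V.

local maximum

The mixed partial ∂²V/∂p∂q is 0, so the Hessian at any point is diag(V_pp, V_qq) = diag(12(3p^2 - 2p - 10), 12(3q^2 - 4q - 1)).
At (-1, 1): H = diag(-60, -24).
Both eigenvalues are negative, so H is negative definite: a local maximum.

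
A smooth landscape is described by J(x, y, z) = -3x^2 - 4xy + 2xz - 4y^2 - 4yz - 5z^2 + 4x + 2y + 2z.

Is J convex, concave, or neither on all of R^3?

J is quadratic, so its Hessian is the constant matrix H = [[-6, -4, 2], [-4, -8, -4], [2, -4, -10]].
Leading principal minors: -6, 32, -128.
Signs alternate −, +, − ⇒ H ≺ 0 ⇒ concave.

concave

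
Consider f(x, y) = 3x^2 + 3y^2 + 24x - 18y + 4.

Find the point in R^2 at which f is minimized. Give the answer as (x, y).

(-4, 3)

f(x,y) separates as P(x) + Q(y) + 4, so its minimum is min P + min Q + 4.
P'(x) = 6x + 24 vanishes at x ∈ {-4}; Q'(y) = 6y - 18 vanishes at y ∈ {3}.
Local minima of P (where P''>0): P(-4)=-48. Local minima of Q: Q(3)=-27.
So the global minimum of f is P(-4) + Q(3) + 4 = -48 − 27 + 4 = -71, attained at (-4, 3).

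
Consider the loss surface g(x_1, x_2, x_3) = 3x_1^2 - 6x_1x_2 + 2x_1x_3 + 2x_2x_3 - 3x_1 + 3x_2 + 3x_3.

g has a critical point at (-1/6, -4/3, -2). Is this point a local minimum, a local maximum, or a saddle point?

The Hessian is constant: H = [[6, -6, 2], [-6, 0, 2], [2, 2, 0]].
Leading principal minors: Δ₁ = 6, Δ₂ = -36, Δ₃ = -72.
The minors fit neither the all-positive nor the alternating-sign pattern, so H is indefinite: a saddle point.

saddle point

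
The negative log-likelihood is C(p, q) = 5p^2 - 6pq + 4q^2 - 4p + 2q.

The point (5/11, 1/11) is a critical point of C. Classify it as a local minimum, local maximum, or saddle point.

local minimum

The Hessian of C is constant: H = [[10, -6], [-6, 8]].
det(H) = 10·8 − (-6)² = 44.
det(H) > 0 and tr(H) = 18 > 0, so H is positive definite and the point is a local minimum.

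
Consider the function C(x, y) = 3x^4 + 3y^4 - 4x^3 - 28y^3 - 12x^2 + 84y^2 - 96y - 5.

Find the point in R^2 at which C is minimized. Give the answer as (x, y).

C(x,y) separates as P(x) + Q(y) − 5, so its minimum is min P + min Q − 5.
P'(x) = 12x(x - 2)(x + 1) vanishes at x ∈ {-1, 0, 2}; Q'(y) = 12(y - 4)(y - 2)(y - 1) vanishes at y ∈ {1, 2, 4}.
Local minima of P (where P''>0): P(-1)=-5, P(2)=-32. Local minima of Q: Q(1)=-37, Q(4)=-64.
So the global minimum of C is P(2) + Q(4) − 5 = -32 − 64 − 5 = -101, attained at (2, 4).

(2, 4)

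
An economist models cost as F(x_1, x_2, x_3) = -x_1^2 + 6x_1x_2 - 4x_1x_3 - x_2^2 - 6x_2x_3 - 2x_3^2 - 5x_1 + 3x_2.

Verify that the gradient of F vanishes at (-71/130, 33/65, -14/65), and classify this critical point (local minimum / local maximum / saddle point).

saddle point

∇F = (-2x_1 + 6x_2 - 4x_3 - 5, 6x_1 - 2x_2 - 6x_3 + 3, -4x_1 - 6x_2 - 4x_3); substituting (-71/130, 33/65, -14/65) gives ∇F = (0, 0, 0), so (-71/130, 33/65, -14/65) is indeed a critical point.
The Hessian is constant: H = [[-2, 6, -4], [6, -2, -6], [-4, -6, -4]].
Leading principal minors: Δ₁ = -2, Δ₂ = -32, Δ₃ = 520.
The minors fit neither the all-positive nor the alternating-sign pattern, so H is indefinite: a saddle point.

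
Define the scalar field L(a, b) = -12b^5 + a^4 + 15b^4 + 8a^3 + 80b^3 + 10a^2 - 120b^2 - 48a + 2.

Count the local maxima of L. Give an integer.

2

L separates as a function of a plus a function of b, so ∇L=0 decouples.
∂L/∂a = 4(a - 1)(a + 3)(a + 4) = 0 at a ∈ {-4, -3, 1}; ∂L/∂b = -60b(b - 2)(b - 1)(b + 2) = 0 at b ∈ {-2, 0, 1, 2}.
The Hessian is diagonal: diag(L_aa, L_bb). Second derivatives: L_aa(-4)=20, L_aa(-3)=-16, L_aa(1)=80; L_bb(-2)=1440, L_bb(0)=-240, L_bb(1)=180, L_bb(2)=-480.
Local maxima occur where both diagonal entries negative: (-3, 0), (-3, 2). Count: 2.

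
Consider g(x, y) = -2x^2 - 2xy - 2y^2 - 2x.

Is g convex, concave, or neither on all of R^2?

concave

g is quadratic, so its Hessian is the constant matrix H = [[-4, -2], [-2, -4]].
det(H) = 12, tr(H) = -8.
det(H) > 0 and tr(H) < 0, so H is negative definite everywhere: concave.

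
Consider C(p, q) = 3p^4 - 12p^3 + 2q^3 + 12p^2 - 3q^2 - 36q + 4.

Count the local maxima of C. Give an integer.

C separates as a function of p plus a function of q, so ∇C=0 decouples.
∂C/∂p = 12p(p - 2)(p - 1) = 0 at p ∈ {0, 1, 2}; ∂C/∂q = 6(q - 3)(q + 2) = 0 at q ∈ {-2, 3}.
The Hessian is diagonal: diag(C_pp, C_qq). Second derivatives: C_pp(0)=24, C_pp(1)=-12, C_pp(2)=24; C_qq(-2)=-30, C_qq(3)=30.
Local maxima occur where both diagonal entries negative: (1, -2). Count: 1.

1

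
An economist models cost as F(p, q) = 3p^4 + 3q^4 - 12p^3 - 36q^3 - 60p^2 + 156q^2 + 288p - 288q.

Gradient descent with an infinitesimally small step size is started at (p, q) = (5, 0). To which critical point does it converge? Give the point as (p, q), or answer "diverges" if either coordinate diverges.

F is separable, so gradient descent decouples: p follows -∂F/∂p, q follows -∂F/∂q.
∂F/∂p = 12(p - 4)(p - 2)(p + 3); at p=5 this is 288, so p decreases.
∂F/∂q = 12(q - 4)(q - 3)(q - 2); at q=0 this is -288, so q increases.
p converges to its nearest critical value 4 (a local min of the p-part); q converges to 2. The iterate converges to (4, 2).

(4, 2)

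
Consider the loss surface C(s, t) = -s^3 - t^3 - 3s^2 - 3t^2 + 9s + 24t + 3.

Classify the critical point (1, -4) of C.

saddle point

The mixed partial ∂²C/∂s∂t is 0, so the Hessian at any point is diag(C_ss, C_tt) = diag(-6(s + 1), -6(t + 1)).
At (1, -4): H = diag(-12, 18).
The eigenvalues have opposite signs, so H is indefinite: a saddle point.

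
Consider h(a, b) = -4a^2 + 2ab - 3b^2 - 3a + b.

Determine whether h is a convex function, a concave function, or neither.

h is quadratic, so its Hessian is the constant matrix H = [[-8, 2], [2, -6]].
det(H) = 44, tr(H) = -14.
det(H) > 0 and tr(H) < 0, so H is negative definite everywhere: concave.

concave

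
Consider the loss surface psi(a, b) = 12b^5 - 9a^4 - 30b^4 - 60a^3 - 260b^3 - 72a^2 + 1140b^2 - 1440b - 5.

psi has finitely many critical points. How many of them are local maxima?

psi separates as a function of a plus a function of b, so ∇psi=0 decouples.
∂psi/∂a = -36a(a + 1)(a + 4) = 0 at a ∈ {-4, -1, 0}; ∂psi/∂b = 60(b - 3)(b - 2)(b - 1)(b + 4) = 0 at b ∈ {-4, 1, 2, 3}.
The Hessian is diagonal: diag(psi_aa, psi_bb). Second derivatives: psi_aa(-4)=-432, psi_aa(-1)=108, psi_aa(0)=-144; psi_bb(-4)=-12600, psi_bb(1)=600, psi_bb(2)=-360, psi_bb(3)=840.
Local maxima occur where both diagonal entries negative: (-4, -4), (-4, 2), (0, -4), (0, 2). Count: 4.

4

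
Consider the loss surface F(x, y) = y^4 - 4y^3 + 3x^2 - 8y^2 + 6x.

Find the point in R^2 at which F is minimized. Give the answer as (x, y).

F(x,y) separates as P(x) + Q(y), so its minimum is min P + min Q.
P'(x) = 6x + 6 vanishes at x ∈ {-1}; Q'(y) = 4y(y - 4)(y + 1) vanishes at y ∈ {-1, 0, 4}.
Local minima of P (where P''>0): P(-1)=-3. Local minima of Q: Q(-1)=-3, Q(4)=-128.
So the global minimum of F is P(-1) + Q(4) = -3 − 128 = -131, attained at (-1, 4).

(-1, 4)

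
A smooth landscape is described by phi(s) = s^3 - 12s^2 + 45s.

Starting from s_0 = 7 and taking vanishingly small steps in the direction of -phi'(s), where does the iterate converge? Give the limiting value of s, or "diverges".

phi'(s) = 3(s - 5)(s - 3), so phi'(7) = 24.
Gradient descent moves in the -phi' direction, i.e. s is decreasing.
The nearest critical point in that direction is s = 5, where phi'' = 6 > 0 (a local minimum). The iterate converges there.

5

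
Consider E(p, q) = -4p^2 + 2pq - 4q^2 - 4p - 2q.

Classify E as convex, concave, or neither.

concave

E is quadratic, so its Hessian is the constant matrix H = [[-8, 2], [2, -8]].
det(H) = 60, tr(H) = -16.
det(H) > 0 and tr(H) < 0, so H is negative definite everywhere: concave.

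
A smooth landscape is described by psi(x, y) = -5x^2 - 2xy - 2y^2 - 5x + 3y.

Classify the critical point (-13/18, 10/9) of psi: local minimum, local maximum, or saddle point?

The Hessian of psi is constant: H = [[-10, -2], [-2, -4]].
det(H) = (-10)·(-4) − (-2)² = 36.
det(H) > 0 and tr(H) = -14 < 0, so H is negative definite and the point is a local maximum.

local maximum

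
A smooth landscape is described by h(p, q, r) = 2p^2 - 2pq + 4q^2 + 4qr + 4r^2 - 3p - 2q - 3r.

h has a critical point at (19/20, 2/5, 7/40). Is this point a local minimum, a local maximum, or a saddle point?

The Hessian is constant: H = [[4, -2, 0], [-2, 8, 4], [0, 4, 8]].
Leading principal minors: Δ₁ = 4, Δ₂ = 28, Δ₃ = 160.
All leading minors are positive, so H is positive definite: a local minimum.

local minimum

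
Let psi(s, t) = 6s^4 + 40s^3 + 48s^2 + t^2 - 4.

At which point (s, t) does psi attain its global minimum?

(-4, 0)

psi(s,t) separates as P(s) + Q(t) − 4, so its minimum is min P + min Q − 4.
P'(s) = 24s(s + 1)(s + 4) vanishes at s ∈ {-4, -1, 0}; Q'(t) = 2t vanishes at t ∈ {0}.
Local minima of P (where P''>0): P(-4)=-256, P(0)=0. Local minima of Q: Q(0)=0.
So the global minimum of psi is P(-4) + Q(0) − 4 = -256 + 0 − 4 = -260, attained at (-4, 0).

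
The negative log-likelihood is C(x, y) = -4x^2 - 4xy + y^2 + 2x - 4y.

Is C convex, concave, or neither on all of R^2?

C is quadratic, so its Hessian is the constant matrix H = [[-8, -4], [-4, 2]].
det(H) = -32, tr(H) = -6.
det(H) < 0, so H is indefinite: neither convex nor concave.

neither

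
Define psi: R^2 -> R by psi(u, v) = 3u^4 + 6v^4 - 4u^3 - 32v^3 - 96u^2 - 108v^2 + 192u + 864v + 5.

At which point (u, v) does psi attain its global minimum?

psi(u,v) separates as P(u) + Q(v) + 5, so its minimum is min P + min Q + 5.
P'(u) = 12(u - 4)(u - 1)(u + 4) vanishes at u ∈ {-4, 1, 4}; Q'(v) = 24(v - 4)(v - 3)(v + 3) vanishes at v ∈ {-3, 3, 4}.
Local minima of P (where P''>0): P(-4)=-1280, P(4)=-256. Local minima of Q: Q(-3)=-2214, Q(4)=1216.
So the global minimum of psi is P(-4) + Q(-3) + 5 = -1280 − 2214 + 5 = -3489, attained at (-4, -3).

(-4, -3)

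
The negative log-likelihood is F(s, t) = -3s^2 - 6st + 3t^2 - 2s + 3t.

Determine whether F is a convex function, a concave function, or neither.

neither

F is quadratic, so its Hessian is the constant matrix H = [[-6, -6], [-6, 6]].
det(H) = -72, tr(H) = 0.
det(H) < 0, so H is indefinite: neither convex nor concave.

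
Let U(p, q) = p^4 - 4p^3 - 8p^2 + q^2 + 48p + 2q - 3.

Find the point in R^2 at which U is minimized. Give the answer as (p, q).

U(p,q) separates as A(p) + B(q) − 3, so its minimum is min A + min B − 3.
A'(p) = 4(p - 3)(p - 2)(p + 2) vanishes at p ∈ {-2, 2, 3}; B'(q) = 2q + 2 vanishes at q ∈ {-1}.
Local minima of A (where A''>0): A(-2)=-80, A(3)=45. Local minima of B: B(-1)=-1.
So the global minimum of U is A(-2) + B(-1) − 3 = -80 − 1 − 3 = -84, attained at (-2, -1).

(-2, -1)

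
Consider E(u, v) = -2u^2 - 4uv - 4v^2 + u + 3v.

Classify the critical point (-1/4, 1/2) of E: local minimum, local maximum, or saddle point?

The Hessian of E is constant: H = [[-4, -4], [-4, -8]].
det(H) = (-4)·(-8) − (-4)² = 16.
det(H) > 0 and tr(H) = -12 < 0, so H is negative definite and the point is a local maximum.

local maximum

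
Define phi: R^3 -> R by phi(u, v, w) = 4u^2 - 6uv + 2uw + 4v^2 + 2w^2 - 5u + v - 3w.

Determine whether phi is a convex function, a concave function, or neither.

convex

phi is quadratic, so its Hessian is the constant matrix H = [[8, -6, 2], [-6, 8, 0], [2, 0, 4]].
Leading principal minors: 8, 28, 80.
All positive ⇒ H ≻ 0 ⇒ convex.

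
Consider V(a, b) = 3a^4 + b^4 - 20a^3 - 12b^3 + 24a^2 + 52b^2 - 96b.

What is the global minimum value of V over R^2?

V(a,b) separates as P(a) + Q(b), so its minimum is min P + min Q.
P'(a) = 12a(a - 4)(a - 1) vanishes at a ∈ {0, 1, 4}; Q'(b) = 4(b - 4)(b - 3)(b - 2) vanishes at b ∈ {2, 3, 4}.
Local minima of P (where P''>0): P(0)=0, P(4)=-128. Local minima of Q: Q(2)=-64, Q(4)=-64.
So the global minimum of V is P(4) + Q(2) = -128 − 64 = -192, attained at (4, 2).

-192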